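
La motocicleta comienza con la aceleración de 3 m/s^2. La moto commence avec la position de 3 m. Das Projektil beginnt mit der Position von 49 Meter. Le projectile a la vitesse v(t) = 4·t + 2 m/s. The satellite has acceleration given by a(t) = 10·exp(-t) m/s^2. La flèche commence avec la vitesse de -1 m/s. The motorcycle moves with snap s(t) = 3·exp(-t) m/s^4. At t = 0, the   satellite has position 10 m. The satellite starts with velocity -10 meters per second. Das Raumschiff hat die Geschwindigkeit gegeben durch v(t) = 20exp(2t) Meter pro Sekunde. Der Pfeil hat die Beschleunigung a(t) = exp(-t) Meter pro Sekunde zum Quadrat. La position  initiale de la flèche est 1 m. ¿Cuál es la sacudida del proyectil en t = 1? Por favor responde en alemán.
Ausgehend von der Geschwindigkeit v(t) = 4·t + 2, nehmen wir 2 Ableitungen. Mit d/dt von v(t) finden wir a(t) = 4. Durch Ableiten von der Beschleunigung erhalten wir den Ruck: j(t) = 0. Wir haben den Ruck j(t) = 0. Durch Einsetzen von t = 1: j(1) = 0.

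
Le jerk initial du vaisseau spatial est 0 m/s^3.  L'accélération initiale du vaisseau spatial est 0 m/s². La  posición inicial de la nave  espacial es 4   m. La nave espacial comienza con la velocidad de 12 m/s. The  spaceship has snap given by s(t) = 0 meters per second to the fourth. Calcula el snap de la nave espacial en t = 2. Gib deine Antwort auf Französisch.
De l'équation du snap s(t) = 0, nous substituons t = 2 pour obtenir s = 0.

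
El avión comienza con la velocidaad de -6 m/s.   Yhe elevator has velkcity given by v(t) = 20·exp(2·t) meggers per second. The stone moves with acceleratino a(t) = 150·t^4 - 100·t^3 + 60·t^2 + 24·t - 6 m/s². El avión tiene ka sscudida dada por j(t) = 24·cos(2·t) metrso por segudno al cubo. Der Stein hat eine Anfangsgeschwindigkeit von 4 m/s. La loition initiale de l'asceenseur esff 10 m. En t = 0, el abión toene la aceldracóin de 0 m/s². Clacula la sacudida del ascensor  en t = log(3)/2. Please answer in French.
En partant de la vitesse v(t) = 20·exp(2·t), nous prenons 2 dérivées. La dérivée de la vitesse donne l'accélération: a(t) = 40·exp(2·t). La dérivée de l'accélération donne le jerk: j(t) = 80·exp(2·t). De l'équation du jerk j(t) = 80·exp(2·t), nous substituons t = log(3)/2 pour obtenir j = 240.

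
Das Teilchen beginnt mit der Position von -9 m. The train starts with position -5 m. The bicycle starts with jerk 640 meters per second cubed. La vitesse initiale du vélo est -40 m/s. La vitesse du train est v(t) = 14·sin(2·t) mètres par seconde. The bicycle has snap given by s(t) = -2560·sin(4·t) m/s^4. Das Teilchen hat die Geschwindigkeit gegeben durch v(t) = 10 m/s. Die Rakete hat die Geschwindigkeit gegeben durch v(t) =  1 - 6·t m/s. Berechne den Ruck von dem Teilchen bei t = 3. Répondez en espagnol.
Debemos derivar nuestra ecuación de la velocidad v(t) = 10 2 veces. Derivando la velocidad, obtenemos la aceleración: a(t) = 0. La derivada de la aceleración da la sacudida: j(t) = 0. De la ecuación de la sacudida j(t) = 0, sustituimos t = 3 para obtener j = 0.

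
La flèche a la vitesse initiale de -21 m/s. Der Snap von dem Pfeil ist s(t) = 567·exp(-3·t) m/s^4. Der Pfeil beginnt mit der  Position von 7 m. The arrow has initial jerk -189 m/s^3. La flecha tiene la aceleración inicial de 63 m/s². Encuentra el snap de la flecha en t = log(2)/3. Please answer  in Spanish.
De la ecuación del snap s(t) = 567·exp(-3·t), sustituimos t = log(2)/3 para obtener s = 567/2.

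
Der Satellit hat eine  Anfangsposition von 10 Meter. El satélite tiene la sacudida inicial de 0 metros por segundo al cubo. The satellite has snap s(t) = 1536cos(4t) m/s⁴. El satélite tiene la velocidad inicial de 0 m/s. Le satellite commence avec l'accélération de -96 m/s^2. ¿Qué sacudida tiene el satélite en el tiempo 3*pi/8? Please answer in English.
We need to integrate our snap equation s(t) = 1536·cos(4·t) 1 time. The antiderivative of snap, with j(0) = 0, gives jerk: j(t) = 384·sin(4·t). We have jerk j(t) = 384·sin(4·t). Substituting t = 3*pi/8: j(3*pi/8) = -384.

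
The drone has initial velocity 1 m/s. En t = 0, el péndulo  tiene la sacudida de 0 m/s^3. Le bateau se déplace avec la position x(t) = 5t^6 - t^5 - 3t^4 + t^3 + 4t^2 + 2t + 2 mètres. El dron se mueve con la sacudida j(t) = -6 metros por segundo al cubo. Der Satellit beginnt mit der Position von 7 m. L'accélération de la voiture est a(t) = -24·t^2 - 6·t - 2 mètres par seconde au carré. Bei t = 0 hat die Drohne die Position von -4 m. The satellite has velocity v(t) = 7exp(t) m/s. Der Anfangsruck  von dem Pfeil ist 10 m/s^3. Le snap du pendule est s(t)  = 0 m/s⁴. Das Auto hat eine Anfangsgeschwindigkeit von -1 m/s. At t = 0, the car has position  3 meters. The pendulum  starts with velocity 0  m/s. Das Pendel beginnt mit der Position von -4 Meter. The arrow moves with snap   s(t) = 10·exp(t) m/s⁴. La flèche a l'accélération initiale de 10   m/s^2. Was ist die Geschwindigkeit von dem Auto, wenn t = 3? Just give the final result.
Die Antwort ist -250.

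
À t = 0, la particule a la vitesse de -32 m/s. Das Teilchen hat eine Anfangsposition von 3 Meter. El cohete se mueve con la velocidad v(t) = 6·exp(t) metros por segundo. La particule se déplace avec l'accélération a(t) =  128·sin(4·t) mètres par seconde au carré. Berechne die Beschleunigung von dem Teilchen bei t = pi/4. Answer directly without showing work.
Die Beschleunigung bei t = pi/4 ist a = 0.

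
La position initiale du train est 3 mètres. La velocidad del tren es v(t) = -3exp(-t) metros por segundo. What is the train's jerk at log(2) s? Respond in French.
Nous devons dériver notre équation de la vitesse v(t) = -3·exp(-t) 2 fois. En prenant d/dt de v(t), nous trouvons a(t) = 3·exp(-t). La dérivée de l'accélération donne le jerk: j(t) = -3·exp(-t). Nous avons le jerk j(t) = -3·exp(-t). En substituant t = log(2): j(log(2)) = -3/2.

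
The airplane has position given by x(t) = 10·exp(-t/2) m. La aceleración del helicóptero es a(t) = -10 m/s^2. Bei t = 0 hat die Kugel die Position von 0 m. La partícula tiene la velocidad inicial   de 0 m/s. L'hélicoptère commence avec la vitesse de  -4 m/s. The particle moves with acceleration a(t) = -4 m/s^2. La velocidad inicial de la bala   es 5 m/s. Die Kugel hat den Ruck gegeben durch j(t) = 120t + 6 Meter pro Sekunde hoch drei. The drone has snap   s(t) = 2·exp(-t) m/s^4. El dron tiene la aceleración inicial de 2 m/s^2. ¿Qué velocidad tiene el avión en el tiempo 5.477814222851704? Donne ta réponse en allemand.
Um dies zu lösen, müssen wir 1 Ableitung unserer Gleichung für die Position x(t) = 10·exp(-t/2) nehmen. Die Ableitung von der Position ergibt die Geschwindigkeit: v(t) = -5·exp(-t/2). Aus der Gleichung für die Geschwindigkeit v(t) = -5·exp(-t/2), setzen wir t = 5.477814222851704 ein und erhalten v = -0.323204768315776.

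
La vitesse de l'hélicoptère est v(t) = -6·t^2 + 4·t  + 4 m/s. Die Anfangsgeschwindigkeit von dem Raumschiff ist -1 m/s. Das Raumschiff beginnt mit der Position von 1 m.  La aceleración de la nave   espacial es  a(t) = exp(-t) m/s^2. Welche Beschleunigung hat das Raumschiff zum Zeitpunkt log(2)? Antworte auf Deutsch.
Wir haben die Beschleunigung a(t) = exp(-t). Durch Einsetzen von t = log(2): a(log(2)) = 1/2.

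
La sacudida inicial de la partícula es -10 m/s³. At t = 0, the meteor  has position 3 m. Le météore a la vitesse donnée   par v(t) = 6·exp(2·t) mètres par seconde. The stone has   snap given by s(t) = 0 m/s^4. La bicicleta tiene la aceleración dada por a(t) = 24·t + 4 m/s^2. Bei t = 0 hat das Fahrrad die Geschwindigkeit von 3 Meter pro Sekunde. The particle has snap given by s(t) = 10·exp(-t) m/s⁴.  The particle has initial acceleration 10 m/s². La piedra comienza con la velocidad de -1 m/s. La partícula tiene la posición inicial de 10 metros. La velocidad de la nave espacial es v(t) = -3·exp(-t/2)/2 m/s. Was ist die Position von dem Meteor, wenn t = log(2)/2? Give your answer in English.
We need to integrate our velocity equation v(t) = 6·exp(2·t) 1 time. Taking ∫v(t)dt and applying x(0) = 3, we find x(t) = 3·exp(2·t). From the given position equation x(t) = 3·exp(2·t), we substitute t = log(2)/2 to get x = 6.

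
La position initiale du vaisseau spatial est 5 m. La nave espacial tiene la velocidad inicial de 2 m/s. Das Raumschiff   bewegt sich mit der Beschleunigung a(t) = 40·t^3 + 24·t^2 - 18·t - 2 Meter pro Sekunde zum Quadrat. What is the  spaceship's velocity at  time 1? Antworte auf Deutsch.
Ausgehend von der Beschleunigung a(t) = 40·t^3 + 24·t^2 - 18·t - 2, nehmen wir 1 Integral. Mit ∫a(t)dt und Anwendung von v(0) = 2, finden wir v(t) = 10·t^4 + 8·t^3 - 9·t^2 - 2·t + 2. Wir haben die Geschwindigkeit v(t) = 10·t^4 + 8·t^3 - 9·t^2 - 2·t + 2. Durch Einsetzen von t = 1: v(1) = 9.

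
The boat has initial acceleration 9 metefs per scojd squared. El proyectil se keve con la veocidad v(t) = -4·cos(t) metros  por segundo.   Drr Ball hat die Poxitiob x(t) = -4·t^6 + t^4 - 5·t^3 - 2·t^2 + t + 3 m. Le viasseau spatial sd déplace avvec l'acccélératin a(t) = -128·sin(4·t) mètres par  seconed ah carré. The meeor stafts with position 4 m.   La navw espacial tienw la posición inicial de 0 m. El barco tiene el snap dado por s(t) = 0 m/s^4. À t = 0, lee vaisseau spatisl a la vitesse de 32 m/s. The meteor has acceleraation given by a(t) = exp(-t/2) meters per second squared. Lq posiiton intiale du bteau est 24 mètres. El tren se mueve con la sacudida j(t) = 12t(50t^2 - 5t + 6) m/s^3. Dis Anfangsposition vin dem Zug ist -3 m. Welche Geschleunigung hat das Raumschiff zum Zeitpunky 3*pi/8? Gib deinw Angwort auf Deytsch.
Wir haben die Beschleunigung a(t) = -128·sin(4·t). Durch Einsetzen von t = 3*pi/8: a(3*pi/8) = 128.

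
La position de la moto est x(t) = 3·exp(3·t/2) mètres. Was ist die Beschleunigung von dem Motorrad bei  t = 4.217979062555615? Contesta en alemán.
Wir müssen unsere Gleichung für die Position x(t) = 3·exp(3·t/2) 2-mal ableiten. Mit d/dt von x(t) finden wir v(t) = 9·exp(3·t/2)/2. Die Ableitung von der Geschwindigkeit ergibt die Beschleunigung: a(t) = 27·exp(3·t/2)/4. Wir haben die Beschleunigung a(t) = 27·exp(3·t/2)/4. Durch Einsetzen von t = 4.217979062555615: a(4.217979062555615) = 3776.34201329261.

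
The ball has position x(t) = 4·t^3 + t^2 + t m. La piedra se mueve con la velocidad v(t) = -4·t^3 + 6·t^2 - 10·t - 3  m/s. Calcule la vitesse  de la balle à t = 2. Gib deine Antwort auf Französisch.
Nous devons dériver notre équation de la position x(t) = 4·t^3 + t^2 + t 1 fois. En prenant d/dt de x(t), nous trouvons v(t) = 12·t^2 + 2·t + 1. En utilisant v(t) = 12·t^2 + 2·t + 1 et en substituant t = 2, nous trouvons v = 53.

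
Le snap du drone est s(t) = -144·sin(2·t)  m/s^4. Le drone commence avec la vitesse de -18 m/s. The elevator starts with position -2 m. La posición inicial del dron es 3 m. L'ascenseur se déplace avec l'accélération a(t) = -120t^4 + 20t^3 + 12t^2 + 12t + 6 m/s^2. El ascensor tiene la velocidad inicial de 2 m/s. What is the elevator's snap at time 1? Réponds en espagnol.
Partiendo de la aceleración a(t) = -120·t^4 + 20·t^3 + 12·t^2 + 12·t + 6, tomamos 2 derivadas. Tomando d/dt de a(t), encontramos j(t) = -480·t^3 + 60·t^2 + 24·t + 12. Derivando la sacudida, obtenemos el snap: s(t) = -1440·t^2 + 120·t + 24. Usando s(t) = -1440·t^2 + 120·t + 24 y sustituyendo t = 1, encontramos s = -1296.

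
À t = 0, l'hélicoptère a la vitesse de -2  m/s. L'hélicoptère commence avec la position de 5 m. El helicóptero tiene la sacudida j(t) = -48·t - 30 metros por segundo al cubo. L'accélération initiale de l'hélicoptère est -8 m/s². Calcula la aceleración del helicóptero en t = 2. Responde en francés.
Nous devons trouver l'intégrale de notre équation du jerk j(t) = -48·t - 30 1 fois. En intégrant le jerk et en utilisant la condition initiale a(0) = -8, nous obtenons a(t) = -24·t^2 - 30·t - 8. En utilisant a(t) = -24·t^2 - 30·t - 8 et en substituant t = 2, nous trouvons a = -164.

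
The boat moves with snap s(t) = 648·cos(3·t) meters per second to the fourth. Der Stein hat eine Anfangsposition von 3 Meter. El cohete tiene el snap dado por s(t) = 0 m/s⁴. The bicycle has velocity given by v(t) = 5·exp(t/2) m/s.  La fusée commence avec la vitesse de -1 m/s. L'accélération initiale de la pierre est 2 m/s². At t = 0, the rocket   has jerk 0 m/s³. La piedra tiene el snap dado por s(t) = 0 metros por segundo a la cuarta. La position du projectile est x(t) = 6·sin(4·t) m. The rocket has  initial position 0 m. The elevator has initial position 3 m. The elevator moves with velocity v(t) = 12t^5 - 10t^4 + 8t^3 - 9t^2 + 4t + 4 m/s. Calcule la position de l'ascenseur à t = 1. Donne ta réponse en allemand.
Wir müssen unsere Gleichung für die Geschwindigkeit v(t) = 12·t^5 - 10·t^4 + 8·t^3 - 9·t^2 + 4·t + 4 1-mal integrieren. Durch Integration von der Geschwindigkeit und Verwendung der Anfangsbedingung x(0) = 3, erhalten wir x(t) = 2·t^6 - 2·t^5 + 2·t^4 - 3·t^3 + 2·t^2 + 4·t + 3. Mit x(t) = 2·t^6 - 2·t^5 + 2·t^4 - 3·t^3 + 2·t^2 + 4·t + 3 und Einsetzen von t = 1, finden wir x = 8.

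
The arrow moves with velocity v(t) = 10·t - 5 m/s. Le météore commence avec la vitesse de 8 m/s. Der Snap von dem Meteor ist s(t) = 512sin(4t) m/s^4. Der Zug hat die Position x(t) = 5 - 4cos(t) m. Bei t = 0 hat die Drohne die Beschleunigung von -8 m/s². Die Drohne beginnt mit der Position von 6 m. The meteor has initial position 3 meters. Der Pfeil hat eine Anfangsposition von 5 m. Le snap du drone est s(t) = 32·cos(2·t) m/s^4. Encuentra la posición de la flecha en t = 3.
Para resolver esto, necesitamos tomar 1 antiderivada de nuestra ecuación de la velocidad v(t) = 10·t - 5. Integrando la velocidad y usando la condición inicial x(0) = 5, obtenemos x(t) = 5·t^2 - 5·t + 5. Tenemos la posición x(t) = 5·t^2 - 5·t + 5. Sustituyendo t = 3: x(3) = 35.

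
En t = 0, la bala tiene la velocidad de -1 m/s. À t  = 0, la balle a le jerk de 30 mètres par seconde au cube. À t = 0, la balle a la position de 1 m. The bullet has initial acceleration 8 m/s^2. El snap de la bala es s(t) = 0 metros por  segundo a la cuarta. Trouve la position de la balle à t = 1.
Nous devons intégrer notre équation du snap s(t) = 0 4 fois. La primitive du snap, avec j(0) = 30, donne le jerk: j(t) = 30. L'intégrale du jerk, avec a(0) = 8, donne l'accélération: a(t) = 30·t + 8. En prenant ∫a(t)dt et en appliquant v(0) = -1, nous trouvons v(t) = 15·t^2 + 8·t - 1. La primitive de la vitesse est la position. En utilisant x(0) = 1, nous obtenons x(t) = 5·t^3 + 4·t^2 - t + 1. De l'équation de la position x(t) = 5·t^3 + 4·t^2 - t + 1, nous substituons t = 1 pour obtenir x = 9.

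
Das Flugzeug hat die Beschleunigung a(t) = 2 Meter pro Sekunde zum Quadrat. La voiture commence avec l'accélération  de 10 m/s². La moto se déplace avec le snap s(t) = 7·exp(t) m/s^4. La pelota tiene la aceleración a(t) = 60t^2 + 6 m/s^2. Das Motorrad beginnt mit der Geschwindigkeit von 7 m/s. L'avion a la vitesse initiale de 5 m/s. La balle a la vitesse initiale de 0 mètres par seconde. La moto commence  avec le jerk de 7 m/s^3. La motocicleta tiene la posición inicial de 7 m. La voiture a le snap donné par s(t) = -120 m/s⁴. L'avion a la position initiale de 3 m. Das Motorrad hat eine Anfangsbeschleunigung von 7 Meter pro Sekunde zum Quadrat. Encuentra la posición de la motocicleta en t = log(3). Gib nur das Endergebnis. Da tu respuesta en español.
x(log(3)) = 21.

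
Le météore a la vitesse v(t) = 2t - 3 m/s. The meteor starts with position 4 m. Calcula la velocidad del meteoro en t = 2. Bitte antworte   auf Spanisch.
De la ecuación de la velocidad v(t) = 2·t - 3, sustituimos t = 2 para obtener v = 1.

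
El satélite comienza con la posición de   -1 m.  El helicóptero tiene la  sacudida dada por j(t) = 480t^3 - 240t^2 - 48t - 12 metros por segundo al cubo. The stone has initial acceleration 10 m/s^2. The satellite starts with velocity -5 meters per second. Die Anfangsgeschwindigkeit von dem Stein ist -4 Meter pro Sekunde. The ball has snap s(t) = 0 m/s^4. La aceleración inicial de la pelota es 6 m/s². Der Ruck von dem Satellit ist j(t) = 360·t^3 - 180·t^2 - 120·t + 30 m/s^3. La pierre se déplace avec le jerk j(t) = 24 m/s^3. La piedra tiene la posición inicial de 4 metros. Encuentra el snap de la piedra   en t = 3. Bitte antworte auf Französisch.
Pour résoudre ceci, nous devons prendre 1 dérivée de notre équation du jerk j(t) = 24. La dérivée du jerk donne le snap: s(t) = 0. De l'équation du snap s(t) = 0, nous substituons t = 3 pour obtenir s = 0.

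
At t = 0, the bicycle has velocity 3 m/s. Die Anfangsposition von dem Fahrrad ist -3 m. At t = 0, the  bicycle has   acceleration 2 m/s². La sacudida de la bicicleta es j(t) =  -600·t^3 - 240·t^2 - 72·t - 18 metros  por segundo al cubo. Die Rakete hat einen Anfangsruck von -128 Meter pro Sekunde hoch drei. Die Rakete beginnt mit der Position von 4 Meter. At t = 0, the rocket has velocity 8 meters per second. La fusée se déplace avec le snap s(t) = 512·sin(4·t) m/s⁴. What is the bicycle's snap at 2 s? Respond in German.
Ausgehend von dem Ruck j(t) = -600·t^3 - 240·t^2 - 72·t - 18, nehmen wir 1 Ableitung. Mit d/dt von j(t) finden wir s(t) = -1800·t^2 - 480·t - 72. Mit s(t) = -1800·t^2 - 480·t - 72 und Einsetzen von t = 2, finden wir s = -8232.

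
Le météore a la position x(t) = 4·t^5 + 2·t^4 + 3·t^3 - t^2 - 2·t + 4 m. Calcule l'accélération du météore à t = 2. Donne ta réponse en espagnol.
Debemos derivar nuestra ecuación de la posición x(t) = 4·t^5 + 2·t^4 + 3·t^3 - t^2 - 2·t + 4 2 veces. Tomando d/dt de x(t), encontramos v(t) = 20·t^4 + 8·t^3 + 9·t^2 - 2·t - 2. Derivando la velocidad, obtenemos la aceleración: a(t) = 80·t^3 + 24·t^2 + 18·t - 2. Usando a(t) = 80·t^3 + 24·t^2 + 18·t - 2 y sustituyendo t = 2, encontramos a = 770.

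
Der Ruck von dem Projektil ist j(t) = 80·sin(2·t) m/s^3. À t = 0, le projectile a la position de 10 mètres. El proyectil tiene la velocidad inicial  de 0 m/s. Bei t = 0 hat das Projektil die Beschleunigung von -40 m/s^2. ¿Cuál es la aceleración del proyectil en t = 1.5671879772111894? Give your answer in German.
Wir müssen unsere Gleichung für den Ruck j(t) = 80·sin(2·t) 1-mal integrieren. Das Integral von dem Ruck ist die Beschleunigung. Mit a(0) = -40 erhalten wir a(t) = -40·cos(2·t). Mit a(t) = -40·cos(2·t) und Einsetzen von t = 1.5671879772111894, finden wir a = 39.9989583895832.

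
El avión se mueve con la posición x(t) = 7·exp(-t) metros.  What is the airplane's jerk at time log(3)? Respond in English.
Starting from position x(t) = 7·exp(-t), we take 3 derivatives. The derivative of position gives velocity: v(t) = -7·exp(-t). The derivative of velocity gives acceleration: a(t) = 7·exp(-t). Taking d/dt of a(t), we find j(t) = -7·exp(-t). From the given jerk equation j(t) = -7·exp(-t), we substitute t = log(3) to get j = -7/3.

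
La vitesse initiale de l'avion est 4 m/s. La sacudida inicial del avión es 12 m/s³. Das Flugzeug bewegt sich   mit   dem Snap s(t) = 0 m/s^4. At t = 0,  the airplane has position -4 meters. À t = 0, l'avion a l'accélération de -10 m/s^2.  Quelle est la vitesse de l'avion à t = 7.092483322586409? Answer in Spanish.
Para resolver esto, necesitamos tomar 3 antiderivadas de nuestra ecuación del snap s(t) = 0. La integral del snap es la sacudida. Usando j(0) = 12, obtenemos j(t) = 12. La antiderivada de la sacudida es la aceleración. Usando a(0) = -10, obtenemos a(t) = 12·t - 10. Integrando la aceleración y usando la condición inicial v(0) = 4, obtenemos v(t) = 6·t^2 - 10·t + 4. Tenemos la velocidad v(t) = 6·t^2 - 10·t + 4. Sustituyendo t = 7.092483322586409: v(7.092483322586409) = 234.895084861134.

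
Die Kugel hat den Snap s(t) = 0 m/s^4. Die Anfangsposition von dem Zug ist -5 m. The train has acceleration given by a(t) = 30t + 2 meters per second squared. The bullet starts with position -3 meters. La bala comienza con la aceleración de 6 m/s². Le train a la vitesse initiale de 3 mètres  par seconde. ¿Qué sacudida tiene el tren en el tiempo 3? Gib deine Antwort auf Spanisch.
Partiendo de la aceleración a(t) = 30·t + 2, tomamos 1 derivada. Derivando la aceleración, obtenemos la sacudida: j(t) = 30. Tenemos la sacudida j(t) = 30. Sustituyendo t = 3: j(3) = 30.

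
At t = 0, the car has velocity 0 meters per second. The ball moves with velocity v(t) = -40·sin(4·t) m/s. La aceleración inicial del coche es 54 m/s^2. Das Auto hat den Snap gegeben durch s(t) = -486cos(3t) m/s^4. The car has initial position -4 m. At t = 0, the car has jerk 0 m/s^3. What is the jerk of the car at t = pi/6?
To solve this, we need to take 1 integral of our snap equation s(t) = -486·cos(3·t). Taking ∫s(t)dt and applying j(0) = 0, we find j(t) = -162·sin(3·t). From the given jerk equation j(t) = -162·sin(3·t), we substitute t = pi/6 to get j = -162.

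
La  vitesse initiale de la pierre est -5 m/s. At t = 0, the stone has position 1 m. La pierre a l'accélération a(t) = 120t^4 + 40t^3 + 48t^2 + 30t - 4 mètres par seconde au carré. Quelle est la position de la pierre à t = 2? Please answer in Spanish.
Para resolver esto, necesitamos tomar 2 antiderivadas de nuestra ecuación de la aceleración a(t) = 120·t^4 + 40·t^3 + 48·t^2 + 30·t - 4. La antiderivada de la aceleración, con v(0) = -5, da la velocidad: v(t) = 24·t^5 + 10·t^4 + 16·t^3 + 15·t^2 - 4·t - 5. Tomando ∫v(t)dt y aplicando x(0) = 1, encontramos x(t) = 4·t^6 + 2·t^5 + 4·t^4 + 5·t^3 - 2·t^2 - 5·t + 1. Tenemos la posición x(t) = 4·t^6 + 2·t^5 + 4·t^4 + 5·t^3 - 2·t^2 - 5·t + 1. Sustituyendo t = 2: x(2) = 407.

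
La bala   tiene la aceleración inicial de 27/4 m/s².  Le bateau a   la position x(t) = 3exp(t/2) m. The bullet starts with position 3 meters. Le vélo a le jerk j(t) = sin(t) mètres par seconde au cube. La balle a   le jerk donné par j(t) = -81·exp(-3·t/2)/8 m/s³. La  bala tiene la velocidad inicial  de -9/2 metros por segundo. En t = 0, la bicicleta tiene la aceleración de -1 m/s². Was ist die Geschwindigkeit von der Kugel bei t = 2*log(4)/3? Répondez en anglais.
Starting from jerk j(t) = -81·exp(-3·t/2)/8, we take 2 antiderivatives. The integral of jerk is acceleration. Using a(0) = 27/4, we get a(t) = 27·exp(-3·t/2)/4. Finding the antiderivative of a(t) and using v(0) = -9/2: v(t) = -9·exp(-3·t/2)/2. From the given velocity equation v(t) = -9·exp(-3·t/2)/2, we substitute t = 2*log(4)/3 to get v = -9/8.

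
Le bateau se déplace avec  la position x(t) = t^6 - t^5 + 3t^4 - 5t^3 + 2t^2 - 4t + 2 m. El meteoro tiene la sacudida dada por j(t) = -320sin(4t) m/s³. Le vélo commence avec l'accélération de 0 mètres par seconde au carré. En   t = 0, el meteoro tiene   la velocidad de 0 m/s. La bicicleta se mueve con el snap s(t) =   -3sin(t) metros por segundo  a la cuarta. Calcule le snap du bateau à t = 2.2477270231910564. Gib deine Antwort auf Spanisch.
Partiendo de la posición x(t) = t^6 - t^5 + 3·t^4 - 5·t^3 + 2·t^2 - 4·t + 2, tomamos 4 derivadas. Derivando la posición, obtenemos la velocidad: v(t) = 6·t^5 - 5·t^4 + 12·t^3 - 15·t^2 + 4·t - 4. Derivando la velocidad, obtenemos la aceleración: a(t) = 30·t^4 - 20·t^3 + 36·t^2 - 30·t + 4. Derivando la aceleración, obtenemos la sacudida: j(t) = 120·t^3 - 60·t^2 + 72·t - 30. Derivando la sacudida, obtenemos el snap: s(t) = 360·t^2 - 120·t + 72. De la ecuación del snap s(t) = 360·t^2 - 120·t + 72, sustituimos t = 2.2477270231910564 para obtener s = 1621.09239469907.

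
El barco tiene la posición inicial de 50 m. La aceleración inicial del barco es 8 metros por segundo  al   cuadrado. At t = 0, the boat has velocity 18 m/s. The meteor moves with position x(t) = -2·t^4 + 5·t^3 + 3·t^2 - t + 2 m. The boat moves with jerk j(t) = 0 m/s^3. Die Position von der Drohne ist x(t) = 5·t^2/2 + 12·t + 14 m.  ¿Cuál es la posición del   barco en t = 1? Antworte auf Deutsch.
Um dies zu lösen, müssen wir 3 Stammfunktionen unserer Gleichung für den Ruck j(t) = 0 finden. Mit ∫j(t)dt und Anwendung von a(0) = 8, finden wir a(t) = 8. Mit ∫a(t)dt und Anwendung von v(0) = 18, finden wir v(t) = 8·t + 18. Mit ∫v(t)dt und Anwendung von x(0) = 50, finden wir x(t) = 4·t^2 + 18·t + 50. Mit x(t) = 4·t^2 + 18·t + 50 und Einsetzen von t = 1, finden wir x = 72.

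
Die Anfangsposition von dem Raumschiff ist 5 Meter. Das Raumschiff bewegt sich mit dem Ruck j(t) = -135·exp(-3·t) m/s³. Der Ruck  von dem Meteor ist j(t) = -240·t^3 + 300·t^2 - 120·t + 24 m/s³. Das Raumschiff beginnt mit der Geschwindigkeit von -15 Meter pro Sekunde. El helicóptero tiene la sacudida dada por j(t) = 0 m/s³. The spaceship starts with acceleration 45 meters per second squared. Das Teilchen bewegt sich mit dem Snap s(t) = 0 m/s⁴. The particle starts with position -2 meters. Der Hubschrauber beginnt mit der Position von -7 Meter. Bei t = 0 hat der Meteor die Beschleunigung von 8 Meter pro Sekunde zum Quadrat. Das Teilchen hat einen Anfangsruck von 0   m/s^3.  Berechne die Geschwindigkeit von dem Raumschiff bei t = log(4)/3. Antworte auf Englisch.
We must find the antiderivative of our jerk equation j(t) = -135·exp(-3·t) 2 times. Integrating jerk and using the initial condition a(0) = 45, we get a(t) = 45·exp(-3·t). Finding the integral of a(t) and using v(0) = -15: v(t) = -15·exp(-3·t). From the given velocity equation v(t) = -15·exp(-3·t), we substitute t = log(4)/3 to get v = -15/4.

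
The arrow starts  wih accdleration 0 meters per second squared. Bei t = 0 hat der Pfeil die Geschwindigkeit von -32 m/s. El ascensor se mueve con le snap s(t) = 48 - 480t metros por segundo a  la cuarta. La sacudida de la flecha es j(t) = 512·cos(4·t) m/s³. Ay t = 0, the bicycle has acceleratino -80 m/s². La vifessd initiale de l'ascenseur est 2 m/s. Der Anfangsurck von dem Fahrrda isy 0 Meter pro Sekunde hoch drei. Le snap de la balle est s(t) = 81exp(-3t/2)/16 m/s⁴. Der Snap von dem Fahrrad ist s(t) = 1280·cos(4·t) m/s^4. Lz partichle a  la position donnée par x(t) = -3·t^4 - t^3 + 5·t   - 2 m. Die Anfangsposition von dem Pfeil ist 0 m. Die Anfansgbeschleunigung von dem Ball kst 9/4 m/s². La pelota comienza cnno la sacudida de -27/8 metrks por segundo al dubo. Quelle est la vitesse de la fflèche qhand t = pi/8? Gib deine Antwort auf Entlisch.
To solve this, we need to take 2 integrals of our jerk equation j(t) = 512·cos(4·t). Taking ∫j(t)dt and applying a(0) = 0, we find a(t) = 128·sin(4·t). The antiderivative of acceleration is velocity. Using v(0) = -32, we get v(t) = -32·cos(4·t). Using v(t) = -32·cos(4·t) and substituting t = pi/8, we find v = 0.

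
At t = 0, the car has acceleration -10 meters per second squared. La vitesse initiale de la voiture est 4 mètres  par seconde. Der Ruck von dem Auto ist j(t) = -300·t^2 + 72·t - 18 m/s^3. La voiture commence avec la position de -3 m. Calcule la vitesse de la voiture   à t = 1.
Nous devons trouver l'intégrale de notre équation du jerk j(t) = -300·t^2 + 72·t - 18 2 fois. La primitive du jerk est l'accélération. En utilisant a(0) = -10, nous obtenons a(t) = -100·t^3 + 36·t^2 - 18·t - 10. La primitive de l'accélération est la vitesse. En utilisant v(0) = 4, nous obtenons v(t) = -25·t^4 + 12·t^3 - 9·t^2 - 10·t + 4. En utilisant v(t) = -25·t^4 + 12·t^3 - 9·t^2 - 10·t + 4 et en substituant t = 1, nous trouvons v = -28.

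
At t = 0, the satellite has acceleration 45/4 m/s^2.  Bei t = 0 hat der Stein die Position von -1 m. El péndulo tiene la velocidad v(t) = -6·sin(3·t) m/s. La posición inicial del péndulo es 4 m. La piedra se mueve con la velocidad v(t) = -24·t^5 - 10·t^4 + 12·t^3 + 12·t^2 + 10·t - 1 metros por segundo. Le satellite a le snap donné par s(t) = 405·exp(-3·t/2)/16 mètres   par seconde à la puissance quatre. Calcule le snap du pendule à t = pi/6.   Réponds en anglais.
We must differentiate our velocity equation v(t) = -6·sin(3·t) 3 times. Differentiating velocity, we get acceleration: a(t) = -18·cos(3·t). Taking d/dt of a(t), we find j(t) = 54·sin(3·t). Taking d/dt of j(t), we find s(t) = 162·cos(3·t). From the given snap equation s(t) = 162·cos(3·t), we substitute t = pi/6 to get s = 0.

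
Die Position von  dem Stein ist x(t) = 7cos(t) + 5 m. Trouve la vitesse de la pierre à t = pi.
Pour résoudre ceci, nous devons prendre 1 dérivée de notre équation de la position x(t) = 7·cos(t) + 5. En dérivant la position, nous obtenons la vitesse: v(t) = -7·sin(t). Nous avons la vitesse v(t) = -7·sin(t). En substituant t = pi: v(pi) = 0.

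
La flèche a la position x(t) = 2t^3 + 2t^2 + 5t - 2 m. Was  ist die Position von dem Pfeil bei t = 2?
Mit x(t) = 2·t^3 + 2·t^2 + 5·t - 2 und Einsetzen von t = 2, finden wir x = 32.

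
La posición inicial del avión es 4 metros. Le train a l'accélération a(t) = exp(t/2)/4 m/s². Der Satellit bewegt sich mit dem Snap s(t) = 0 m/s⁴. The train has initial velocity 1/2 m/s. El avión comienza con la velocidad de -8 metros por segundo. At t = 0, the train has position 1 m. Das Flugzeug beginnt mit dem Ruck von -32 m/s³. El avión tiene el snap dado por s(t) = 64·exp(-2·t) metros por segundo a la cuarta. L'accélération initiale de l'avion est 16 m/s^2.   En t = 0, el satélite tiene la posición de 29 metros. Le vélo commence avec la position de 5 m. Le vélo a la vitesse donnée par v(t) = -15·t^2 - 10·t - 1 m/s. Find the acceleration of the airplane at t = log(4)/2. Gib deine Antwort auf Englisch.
Starting from snap s(t) = 64·exp(-2·t), we take 2 integrals. Finding the integral of s(t) and using j(0) = -32: j(t) = -32·exp(-2·t). Integrating jerk and using the initial condition a(0) = 16, we get a(t) = 16·exp(-2·t). Using a(t) = 16·exp(-2·t) and substituting t = log(4)/2, we find a = 4.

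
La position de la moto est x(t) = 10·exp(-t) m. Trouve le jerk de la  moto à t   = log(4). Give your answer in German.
Ausgehend von der Position x(t) = 10·exp(-t), nehmen wir 3 Ableitungen. Die Ableitung von der Position ergibt die Geschwindigkeit: v(t) = -10·exp(-t). Durch Ableiten von der Geschwindigkeit erhalten wir die Beschleunigung: a(t) = 10·exp(-t). Durch Ableiten von der Beschleunigung erhalten wir den Ruck: j(t) = -10·exp(-t). Aus der Gleichung für den Ruck j(t) = -10·exp(-t), setzen wir t = log(4) ein und erhalten j = -5/2.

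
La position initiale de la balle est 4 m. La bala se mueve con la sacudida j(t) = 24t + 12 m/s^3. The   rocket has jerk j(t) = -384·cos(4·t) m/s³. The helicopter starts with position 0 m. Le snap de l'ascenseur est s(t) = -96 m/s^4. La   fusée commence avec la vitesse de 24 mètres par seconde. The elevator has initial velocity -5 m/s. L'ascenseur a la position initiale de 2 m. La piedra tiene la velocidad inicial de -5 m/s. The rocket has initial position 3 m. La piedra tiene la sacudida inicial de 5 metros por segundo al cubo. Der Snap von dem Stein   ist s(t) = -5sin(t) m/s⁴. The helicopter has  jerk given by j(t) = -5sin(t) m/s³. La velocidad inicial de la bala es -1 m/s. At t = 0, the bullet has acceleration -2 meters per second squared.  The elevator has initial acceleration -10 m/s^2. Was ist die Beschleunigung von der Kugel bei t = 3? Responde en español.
Partiendo de la sacudida j(t) = 24·t + 12, tomamos 1 integral. La integral de la sacudida, con a(0) = -2, da la aceleración: a(t) = 12·t^2 + 12·t - 2. Tenemos la aceleración a(t) = 12·t^2 + 12·t - 2. Sustituyendo t = 3: a(3) = 142.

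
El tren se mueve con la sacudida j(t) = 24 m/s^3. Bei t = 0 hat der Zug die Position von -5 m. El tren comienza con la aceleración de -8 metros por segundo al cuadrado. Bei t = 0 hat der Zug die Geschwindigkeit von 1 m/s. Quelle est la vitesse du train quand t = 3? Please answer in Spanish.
Necesitamos integrar nuestra ecuación de la sacudida j(t) = 24 2 veces. Tomando ∫j(t)dt y aplicando a(0) = -8, encontramos a(t) = 24·t - 8. La integral de la aceleración, con v(0) = 1, da la velocidad: v(t) = 12·t^2 - 8·t + 1. De la ecuación de la velocidad v(t) = 12·t^2 - 8·t + 1, sustituimos t = 3 para obtener v = 85.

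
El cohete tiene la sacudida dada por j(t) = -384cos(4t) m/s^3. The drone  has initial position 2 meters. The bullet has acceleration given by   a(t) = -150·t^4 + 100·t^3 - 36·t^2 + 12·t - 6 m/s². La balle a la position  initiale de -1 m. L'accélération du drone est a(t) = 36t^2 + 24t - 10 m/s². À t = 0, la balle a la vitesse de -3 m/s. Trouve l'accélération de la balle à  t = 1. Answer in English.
Using a(t) = -150·t^4 + 100·t^3 - 36·t^2 + 12·t - 6 and substituting t = 1, we find a = -80.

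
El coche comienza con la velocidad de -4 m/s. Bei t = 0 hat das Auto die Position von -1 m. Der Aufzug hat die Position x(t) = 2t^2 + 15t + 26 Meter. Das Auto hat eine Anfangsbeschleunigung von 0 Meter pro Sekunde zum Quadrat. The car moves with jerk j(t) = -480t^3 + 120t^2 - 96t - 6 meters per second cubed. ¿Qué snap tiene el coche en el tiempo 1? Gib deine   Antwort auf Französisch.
En partant du jerk j(t) = -480·t^3 + 120·t^2 - 96·t - 6, nous prenons 1 dérivée. La dérivée du jerk donne le snap: s(t) = -1440·t^2 + 240·t - 96. En utilisant s(t) = -1440·t^2 + 240·t - 96 et en substituant t = 1, nous trouvons s = -1296.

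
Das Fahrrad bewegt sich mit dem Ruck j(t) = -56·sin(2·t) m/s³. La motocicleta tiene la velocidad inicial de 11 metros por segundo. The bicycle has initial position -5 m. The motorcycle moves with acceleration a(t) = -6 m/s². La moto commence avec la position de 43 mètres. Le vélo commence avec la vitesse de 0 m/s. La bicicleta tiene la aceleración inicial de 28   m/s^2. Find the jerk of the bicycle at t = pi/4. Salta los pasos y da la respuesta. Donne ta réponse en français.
La réponse est -56.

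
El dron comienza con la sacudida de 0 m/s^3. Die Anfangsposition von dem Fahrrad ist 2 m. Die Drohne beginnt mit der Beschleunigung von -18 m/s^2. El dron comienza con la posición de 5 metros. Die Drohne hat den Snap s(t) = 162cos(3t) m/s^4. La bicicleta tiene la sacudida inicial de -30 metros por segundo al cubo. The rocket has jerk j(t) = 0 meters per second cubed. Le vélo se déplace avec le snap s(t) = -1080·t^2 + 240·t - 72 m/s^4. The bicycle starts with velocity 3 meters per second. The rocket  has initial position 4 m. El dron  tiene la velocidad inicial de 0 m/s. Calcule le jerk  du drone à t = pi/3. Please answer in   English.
We need to integrate our snap equation s(t) = 162·cos(3·t) 1 time. Taking ∫s(t)dt and applying j(0) = 0, we find j(t) = 54·sin(3·t). Using j(t) = 54·sin(3·t) and substituting t = pi/3, we find j = 0.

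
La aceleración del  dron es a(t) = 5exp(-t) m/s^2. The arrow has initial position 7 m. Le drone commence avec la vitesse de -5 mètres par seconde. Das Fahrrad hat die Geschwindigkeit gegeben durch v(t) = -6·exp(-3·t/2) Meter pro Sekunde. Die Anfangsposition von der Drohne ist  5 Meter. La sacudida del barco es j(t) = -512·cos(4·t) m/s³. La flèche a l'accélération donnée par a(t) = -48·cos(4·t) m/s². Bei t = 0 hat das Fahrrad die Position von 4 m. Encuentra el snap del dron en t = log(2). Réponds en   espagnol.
Partiendo de la aceleración a(t) = 5·exp(-t), tomamos 2 derivadas. Derivando la aceleración, obtenemos la sacudida: j(t) = -5·exp(-t). Tomando d/dt de j(t), encontramos s(t) = 5·exp(-t). Tenemos el snap s(t) = 5·exp(-t). Sustituyendo t = log(2): s(log(2)) = 5/2.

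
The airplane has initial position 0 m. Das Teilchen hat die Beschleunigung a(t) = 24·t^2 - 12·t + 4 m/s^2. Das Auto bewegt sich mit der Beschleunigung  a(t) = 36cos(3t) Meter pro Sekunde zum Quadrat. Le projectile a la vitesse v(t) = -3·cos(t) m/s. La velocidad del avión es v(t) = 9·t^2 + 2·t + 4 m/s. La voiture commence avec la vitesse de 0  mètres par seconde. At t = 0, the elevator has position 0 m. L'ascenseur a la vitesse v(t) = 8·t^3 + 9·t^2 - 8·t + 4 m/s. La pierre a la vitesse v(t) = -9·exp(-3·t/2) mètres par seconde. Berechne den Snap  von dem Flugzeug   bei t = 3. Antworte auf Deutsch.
Um dies zu lösen, müssen wir 3 Ableitungen unserer Gleichung für die Geschwindigkeit v(t) = 9·t^2 + 2·t + 4 nehmen. Die Ableitung von der Geschwindigkeit ergibt die Beschleunigung: a(t) = 18·t + 2. Durch Ableiten von der Beschleunigung erhalten wir den Ruck: j(t) = 18. Mit d/dt von j(t) finden wir s(t) = 0. Mit s(t) = 0 und Einsetzen von t = 3, finden wir s = 0.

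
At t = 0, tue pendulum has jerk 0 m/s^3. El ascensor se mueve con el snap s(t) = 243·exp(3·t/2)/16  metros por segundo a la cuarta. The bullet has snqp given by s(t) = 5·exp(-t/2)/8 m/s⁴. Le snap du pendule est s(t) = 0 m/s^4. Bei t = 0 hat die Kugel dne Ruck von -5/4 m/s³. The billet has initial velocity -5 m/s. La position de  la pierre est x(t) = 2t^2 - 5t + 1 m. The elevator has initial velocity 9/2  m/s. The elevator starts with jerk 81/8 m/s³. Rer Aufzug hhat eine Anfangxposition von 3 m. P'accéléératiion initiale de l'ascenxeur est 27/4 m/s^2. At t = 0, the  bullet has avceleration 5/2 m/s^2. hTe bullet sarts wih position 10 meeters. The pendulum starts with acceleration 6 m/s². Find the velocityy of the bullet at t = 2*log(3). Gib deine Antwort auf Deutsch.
Um dies zu lösen, müssen wir 3 Integrale unserer Gleichung für den Snap s(t) = 5·exp(-t/2)/8 finden. Mit ∫s(t)dt und Anwendung von j(0) = -5/4, finden wir j(t) = -5·exp(-t/2)/4. Das Integral von dem Ruck ist die Beschleunigung. Mit a(0) = 5/2 erhalten wir a(t) = 5·exp(-t/2)/2. Mit ∫a(t)dt und Anwendung von v(0) = -5, finden wir v(t) = -5·exp(-t/2). Wir haben die Geschwindigkeit v(t) = -5·exp(-t/2). Durch Einsetzen von t = 2*log(3): v(2*log(3)) = -5/3.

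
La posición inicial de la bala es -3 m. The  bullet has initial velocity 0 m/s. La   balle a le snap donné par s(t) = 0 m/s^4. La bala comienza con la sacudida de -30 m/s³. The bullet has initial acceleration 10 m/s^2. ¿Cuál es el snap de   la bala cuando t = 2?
Tenemos el snap s(t) = 0. Sustituyendo t = 2: s(2) = 0.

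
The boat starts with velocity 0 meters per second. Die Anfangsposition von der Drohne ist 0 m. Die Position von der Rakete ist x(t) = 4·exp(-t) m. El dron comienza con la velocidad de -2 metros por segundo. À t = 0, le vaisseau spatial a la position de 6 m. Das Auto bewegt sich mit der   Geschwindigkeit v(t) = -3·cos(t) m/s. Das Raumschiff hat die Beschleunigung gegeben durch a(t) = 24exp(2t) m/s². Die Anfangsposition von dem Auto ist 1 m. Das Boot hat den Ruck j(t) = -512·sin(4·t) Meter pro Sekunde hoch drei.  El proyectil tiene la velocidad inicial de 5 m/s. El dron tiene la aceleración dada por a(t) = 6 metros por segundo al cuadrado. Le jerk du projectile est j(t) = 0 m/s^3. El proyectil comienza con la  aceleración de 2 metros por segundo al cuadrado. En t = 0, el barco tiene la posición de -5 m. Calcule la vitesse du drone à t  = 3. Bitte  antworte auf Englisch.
To solve this, we need to take 1 antiderivative of our acceleration equation a(t) = 6. Integrating acceleration and using the initial condition v(0) = -2, we get v(t) = 6·t - 2. We have velocity v(t) = 6·t - 2. Substituting t = 3: v(3) = 16.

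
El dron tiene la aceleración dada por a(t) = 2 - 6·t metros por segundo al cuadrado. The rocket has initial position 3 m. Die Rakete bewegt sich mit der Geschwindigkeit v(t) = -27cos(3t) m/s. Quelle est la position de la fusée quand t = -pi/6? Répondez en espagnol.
Necesitamos integrar nuestra ecuación de la velocidad v(t) = -27·cos(3·t) 1 vez. La integral de la velocidad, con x(0) = 3, da la posición: x(t) = 3 - 9·sin(3·t). De la ecuación de la posición x(t) = 3 - 9·sin(3·t), sustituimos t = -pi/6 para obtener x = 12.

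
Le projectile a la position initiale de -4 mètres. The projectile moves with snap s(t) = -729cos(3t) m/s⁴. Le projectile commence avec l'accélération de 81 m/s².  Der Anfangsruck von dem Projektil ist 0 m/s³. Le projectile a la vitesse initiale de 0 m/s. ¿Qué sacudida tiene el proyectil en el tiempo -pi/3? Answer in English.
To find the answer, we compute 1 integral of s(t) = -729·cos(3·t). The integral of snap, with j(0) = 0, gives jerk: j(t) = -243·sin(3·t). From the given jerk equation j(t) = -243·sin(3·t), we substitute t = -pi/3 to get j = 0.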